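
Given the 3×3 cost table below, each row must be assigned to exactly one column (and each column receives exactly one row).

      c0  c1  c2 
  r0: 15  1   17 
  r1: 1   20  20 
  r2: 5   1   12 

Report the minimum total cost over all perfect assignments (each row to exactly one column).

Minimum assignment cost: 14

optimal assignment: row0→col1 (cost 1), row1→col0 (cost 1), row2→col2 (cost 12)
total = 1 + 1 + 12 = 14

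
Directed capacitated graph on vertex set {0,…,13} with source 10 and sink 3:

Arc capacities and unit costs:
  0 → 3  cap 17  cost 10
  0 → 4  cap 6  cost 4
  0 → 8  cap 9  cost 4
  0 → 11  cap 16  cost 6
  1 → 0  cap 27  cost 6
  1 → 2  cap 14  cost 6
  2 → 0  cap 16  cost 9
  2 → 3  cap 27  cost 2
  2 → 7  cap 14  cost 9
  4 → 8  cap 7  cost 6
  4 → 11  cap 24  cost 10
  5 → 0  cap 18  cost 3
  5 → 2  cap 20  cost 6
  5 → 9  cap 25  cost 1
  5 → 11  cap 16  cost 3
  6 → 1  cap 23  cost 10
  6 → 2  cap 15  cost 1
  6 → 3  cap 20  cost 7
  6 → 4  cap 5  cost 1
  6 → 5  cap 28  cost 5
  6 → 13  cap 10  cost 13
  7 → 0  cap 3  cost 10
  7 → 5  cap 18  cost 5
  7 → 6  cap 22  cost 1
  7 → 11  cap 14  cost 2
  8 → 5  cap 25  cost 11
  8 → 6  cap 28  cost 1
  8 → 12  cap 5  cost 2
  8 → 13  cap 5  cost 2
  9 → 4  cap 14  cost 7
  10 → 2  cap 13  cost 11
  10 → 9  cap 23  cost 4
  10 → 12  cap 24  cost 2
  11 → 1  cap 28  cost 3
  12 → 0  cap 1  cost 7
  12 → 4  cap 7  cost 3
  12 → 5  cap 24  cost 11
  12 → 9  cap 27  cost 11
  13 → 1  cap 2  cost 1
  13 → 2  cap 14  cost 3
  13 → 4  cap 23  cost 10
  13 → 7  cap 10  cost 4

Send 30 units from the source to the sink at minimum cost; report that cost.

shortest-cost path #1: 10→2→3 push 13 @ unit cost 13 (adds 169)
shortest-cost path #2: 10→12→4→8→6→2→3 push 7 @ unit cost 15 (adds 105)
shortest-cost path #3: 10→12→0→8→6→2→3 push 1 @ unit cost 17 (adds 17)
shortest-cost path #4: 10→12→5→2→3 push 6 @ unit cost 21 (adds 126)
shortest-cost path #5: 10→12→5→2→6→8→0→3 push 1 @ unit cost 23 (adds 23)
shortest-cost path #6: 10→12→5→2→6→3 push 2 @ unit cost 25 (adds 50)
total cost = 490

Minimum cost for 30 units: 490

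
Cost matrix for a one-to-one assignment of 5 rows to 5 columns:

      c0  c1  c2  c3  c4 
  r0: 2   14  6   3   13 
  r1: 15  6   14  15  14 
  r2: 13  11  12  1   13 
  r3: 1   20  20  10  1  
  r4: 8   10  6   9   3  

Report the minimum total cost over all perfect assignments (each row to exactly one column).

Minimum assignment cost: 16

optimal assignment: row0→col0 (cost 2), row1→col1 (cost 6), row2→col3 (cost 1), row3→col4 (cost 1), row4→col2 (cost 6)
total = 2 + 6 + 1 + 1 + 6 = 16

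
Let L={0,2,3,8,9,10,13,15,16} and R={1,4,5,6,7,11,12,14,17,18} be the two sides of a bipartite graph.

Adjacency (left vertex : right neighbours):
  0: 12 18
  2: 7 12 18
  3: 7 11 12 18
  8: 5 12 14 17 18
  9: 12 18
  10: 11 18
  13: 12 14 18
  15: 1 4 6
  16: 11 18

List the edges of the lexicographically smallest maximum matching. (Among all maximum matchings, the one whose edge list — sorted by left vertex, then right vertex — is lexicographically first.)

|M| = 7 (so the lex-smallest maximum matching has 7 edges)
process left vertices in ascending order; for each, take the smallest-labelled available neighbour that still permits 7 edges overall, or leave it unmatched if none does
lex-smallest matching: {0-12, 2-7, 3-11, 8-5, 9-18, 13-14, 15-1}

Lex-smallest maximum matching: {(0,12), (2,7), (3,11), (8,5), (9,18), (13,14), (15,1)}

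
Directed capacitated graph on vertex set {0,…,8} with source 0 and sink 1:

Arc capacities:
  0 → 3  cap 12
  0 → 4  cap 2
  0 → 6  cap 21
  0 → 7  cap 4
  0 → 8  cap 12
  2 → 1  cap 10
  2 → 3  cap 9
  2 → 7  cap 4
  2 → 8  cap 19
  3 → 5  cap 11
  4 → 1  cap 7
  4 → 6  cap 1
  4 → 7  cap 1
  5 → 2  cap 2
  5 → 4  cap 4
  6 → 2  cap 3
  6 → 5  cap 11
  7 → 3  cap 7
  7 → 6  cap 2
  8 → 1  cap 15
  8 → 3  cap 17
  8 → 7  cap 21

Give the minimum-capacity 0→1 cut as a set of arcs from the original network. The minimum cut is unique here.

Min-cut arcs: {(0,4), (0,8), (5,2), (5,4), (6,2)} (total capacity 23)

augment #1: 0→4→1 push 2
augment #2: 0→8→1 push 12
augment #3: 0→6→2→1 push 3
augment #4: 0→3→5→2→1 push 2
augment #5: 0→3→5→4→1 push 4
max flow = 23; residual-reachable set from 0 gives S-side
cut edges (S→T): {(0,4), (0,8), (5,2), (5,4), (6,2)} total cap 23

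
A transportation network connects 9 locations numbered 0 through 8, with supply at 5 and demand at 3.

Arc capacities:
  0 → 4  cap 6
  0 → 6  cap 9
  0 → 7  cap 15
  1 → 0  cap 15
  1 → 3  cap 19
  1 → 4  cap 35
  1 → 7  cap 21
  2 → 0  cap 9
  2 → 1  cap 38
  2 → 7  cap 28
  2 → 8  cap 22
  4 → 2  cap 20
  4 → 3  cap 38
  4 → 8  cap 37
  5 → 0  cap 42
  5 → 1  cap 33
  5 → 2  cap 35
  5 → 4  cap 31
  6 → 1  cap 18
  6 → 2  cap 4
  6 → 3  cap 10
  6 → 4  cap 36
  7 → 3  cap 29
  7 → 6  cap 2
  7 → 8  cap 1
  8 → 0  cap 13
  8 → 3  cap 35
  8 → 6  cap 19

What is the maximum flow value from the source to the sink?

augment #1: 5→1→3 bottleneck 19, total now 19
augment #2: 5→4→3 bottleneck 31, total now 50
augment #3: 5→0→4→3 bottleneck 6, total now 56
augment #4: 5→0→6→3 bottleneck 9, total now 65
augment #5: 5→0→7→3 bottleneck 15, total now 80
augment #6: 5→1→4→3 bottleneck 1, total now 81
augment #7: 5→1→7→3 bottleneck 13, total now 94
augment #8: 5→2→7→3 bottleneck 1, total now 95
augment #9: 5→2→8→3 bottleneck 22, total now 117
augment #10: 5→2→7→6→3 bottleneck 1, total now 118
augment #11: 5→2→7→8→3 bottleneck 1, total now 119
augment #12: 5→2→1→4→8→3 bottleneck 10, total now 129

Maximum flow value: 129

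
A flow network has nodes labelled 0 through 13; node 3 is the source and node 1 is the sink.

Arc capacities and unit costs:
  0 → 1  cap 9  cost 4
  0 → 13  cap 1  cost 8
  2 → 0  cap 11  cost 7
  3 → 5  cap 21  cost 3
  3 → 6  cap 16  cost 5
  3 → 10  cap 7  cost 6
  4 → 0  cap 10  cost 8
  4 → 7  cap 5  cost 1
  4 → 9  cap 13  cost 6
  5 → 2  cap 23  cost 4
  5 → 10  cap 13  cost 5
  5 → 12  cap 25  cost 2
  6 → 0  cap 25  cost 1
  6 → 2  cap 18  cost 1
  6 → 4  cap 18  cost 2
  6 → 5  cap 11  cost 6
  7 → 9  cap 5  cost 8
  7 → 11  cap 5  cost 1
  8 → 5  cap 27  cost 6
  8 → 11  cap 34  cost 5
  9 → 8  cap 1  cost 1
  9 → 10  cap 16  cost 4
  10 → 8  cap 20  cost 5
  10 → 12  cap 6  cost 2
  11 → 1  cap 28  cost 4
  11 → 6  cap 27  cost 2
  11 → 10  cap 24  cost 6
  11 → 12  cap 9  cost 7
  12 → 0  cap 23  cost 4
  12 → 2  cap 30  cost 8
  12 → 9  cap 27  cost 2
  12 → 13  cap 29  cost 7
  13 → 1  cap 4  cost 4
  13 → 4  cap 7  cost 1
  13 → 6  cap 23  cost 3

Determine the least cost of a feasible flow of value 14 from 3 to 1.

shortest-cost path #1: 3→6→0→1 push 9 @ unit cost 10 (adds 90)
shortest-cost path #2: 3→6→4→7→11→1 push 5 @ unit cost 13 (adds 65)
total cost = 155

Minimum cost for 14 units: 155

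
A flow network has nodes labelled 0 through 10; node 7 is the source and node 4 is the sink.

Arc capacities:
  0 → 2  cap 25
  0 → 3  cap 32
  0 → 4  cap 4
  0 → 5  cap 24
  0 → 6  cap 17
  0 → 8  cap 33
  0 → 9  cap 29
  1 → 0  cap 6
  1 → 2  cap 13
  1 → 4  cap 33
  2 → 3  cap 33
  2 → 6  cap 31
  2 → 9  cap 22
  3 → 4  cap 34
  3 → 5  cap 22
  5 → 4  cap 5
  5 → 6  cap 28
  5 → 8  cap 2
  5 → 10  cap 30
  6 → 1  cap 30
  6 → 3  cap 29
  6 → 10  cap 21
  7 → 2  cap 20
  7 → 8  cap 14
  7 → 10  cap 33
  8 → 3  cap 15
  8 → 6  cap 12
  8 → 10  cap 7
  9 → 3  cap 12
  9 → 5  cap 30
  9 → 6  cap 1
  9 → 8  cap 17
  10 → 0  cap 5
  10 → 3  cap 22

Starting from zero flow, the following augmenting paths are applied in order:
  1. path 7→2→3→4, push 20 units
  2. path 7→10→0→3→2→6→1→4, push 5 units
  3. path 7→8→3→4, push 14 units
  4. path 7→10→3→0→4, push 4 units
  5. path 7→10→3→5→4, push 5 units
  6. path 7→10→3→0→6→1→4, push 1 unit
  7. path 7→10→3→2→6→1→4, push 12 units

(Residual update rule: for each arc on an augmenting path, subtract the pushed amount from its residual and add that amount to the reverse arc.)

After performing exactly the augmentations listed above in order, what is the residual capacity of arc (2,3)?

Residual capacity of (2,3): 30

after path 1 (7→2→3→4, push 20): res(2,3)=13
after path 2 (7→10→0→3→2→6→1→4, push 5): res(2,3)=18
after path 3 (7→8→3→4, push 14): res(2,3)=18
after path 4 (7→10→3→0→4, push 4): res(2,3)=18
after path 5 (7→10→3→5→4, push 5): res(2,3)=18
after path 6 (7→10→3→0→6→1→4, push 1): res(2,3)=18
after path 7 (7→10→3→2→6→1→4, push 12): res(2,3)=30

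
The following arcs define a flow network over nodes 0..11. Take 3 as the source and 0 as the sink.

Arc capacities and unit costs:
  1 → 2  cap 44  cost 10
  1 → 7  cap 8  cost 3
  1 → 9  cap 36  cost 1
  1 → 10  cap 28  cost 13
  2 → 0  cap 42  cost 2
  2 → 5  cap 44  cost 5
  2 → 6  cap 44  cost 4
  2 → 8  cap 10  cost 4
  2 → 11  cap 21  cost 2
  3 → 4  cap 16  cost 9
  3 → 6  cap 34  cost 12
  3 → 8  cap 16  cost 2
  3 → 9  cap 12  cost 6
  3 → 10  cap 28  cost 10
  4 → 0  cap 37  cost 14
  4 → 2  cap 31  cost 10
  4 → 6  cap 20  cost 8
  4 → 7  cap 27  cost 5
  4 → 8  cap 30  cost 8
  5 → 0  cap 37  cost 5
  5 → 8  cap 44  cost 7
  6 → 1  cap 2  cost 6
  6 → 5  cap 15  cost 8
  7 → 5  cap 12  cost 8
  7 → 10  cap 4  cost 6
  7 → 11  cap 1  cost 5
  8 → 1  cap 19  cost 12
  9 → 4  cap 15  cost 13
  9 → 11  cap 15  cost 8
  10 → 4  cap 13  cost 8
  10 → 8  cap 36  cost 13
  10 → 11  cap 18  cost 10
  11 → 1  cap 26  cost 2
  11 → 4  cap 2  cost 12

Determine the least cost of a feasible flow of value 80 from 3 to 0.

shortest-cost path #1: 3→4→2→0 push 16 @ unit cost 21 (adds 336)
shortest-cost path #2: 3→6→5→0 push 15 @ unit cost 25 (adds 375)
shortest-cost path #3: 3→8→1→2→0 push 16 @ unit cost 26 (adds 416)
shortest-cost path #4: 3→9→11→1→2→0 push 10 @ unit cost 28 (adds 280)
shortest-cost path #5: 3→9→11→1→2→4→0 push 2 @ unit cost 30 (adds 60)
shortest-cost path #6: 3→10→4→0 push 13 @ unit cost 32 (adds 416)
shortest-cost path #7: 3→6→1→2→4→0 push 2 @ unit cost 32 (adds 64)
shortest-cost path #8: 3→10→11→1→2→4→0 push 6 @ unit cost 36 (adds 216)
total cost = 2163

Minimum cost for 80 units: 2163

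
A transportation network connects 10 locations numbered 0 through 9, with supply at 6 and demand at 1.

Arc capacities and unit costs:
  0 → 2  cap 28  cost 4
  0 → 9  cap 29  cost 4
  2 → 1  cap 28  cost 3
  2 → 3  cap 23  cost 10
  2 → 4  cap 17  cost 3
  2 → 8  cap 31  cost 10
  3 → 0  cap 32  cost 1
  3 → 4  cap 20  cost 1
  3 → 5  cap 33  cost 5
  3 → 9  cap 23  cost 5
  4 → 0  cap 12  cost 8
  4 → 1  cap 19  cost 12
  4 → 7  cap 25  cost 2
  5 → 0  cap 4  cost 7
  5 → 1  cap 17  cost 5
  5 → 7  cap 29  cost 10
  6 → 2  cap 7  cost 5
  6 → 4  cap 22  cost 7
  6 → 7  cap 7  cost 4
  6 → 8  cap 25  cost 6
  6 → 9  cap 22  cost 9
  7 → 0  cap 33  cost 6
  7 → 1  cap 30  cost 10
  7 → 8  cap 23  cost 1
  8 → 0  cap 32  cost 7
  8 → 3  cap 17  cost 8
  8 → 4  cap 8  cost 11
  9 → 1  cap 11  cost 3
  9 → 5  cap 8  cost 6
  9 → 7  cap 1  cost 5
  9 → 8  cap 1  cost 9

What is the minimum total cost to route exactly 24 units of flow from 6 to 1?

Minimum cost for 24 units: 272

shortest-cost path #1: 6→2→1 push 7 @ unit cost 8 (adds 56)
shortest-cost path #2: 6→9→1 push 11 @ unit cost 12 (adds 132)
shortest-cost path #3: 6→7→1 push 6 @ unit cost 14 (adds 84)
total cost = 272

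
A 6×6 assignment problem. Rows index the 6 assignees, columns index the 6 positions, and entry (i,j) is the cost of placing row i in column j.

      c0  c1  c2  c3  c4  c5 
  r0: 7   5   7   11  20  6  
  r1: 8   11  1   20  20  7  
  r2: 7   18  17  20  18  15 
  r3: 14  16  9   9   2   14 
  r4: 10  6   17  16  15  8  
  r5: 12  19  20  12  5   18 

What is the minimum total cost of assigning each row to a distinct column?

one of 2 optimal assignments: row0→col5 (cost 6), row1→col2 (cost 1), row2→col0 (cost 7), row3→col3 (cost 9), row4→col1 (cost 6), row5→col4 (cost 5)
total = 6 + 1 + 7 + 9 + 6 + 5 = 34

Minimum assignment cost: 34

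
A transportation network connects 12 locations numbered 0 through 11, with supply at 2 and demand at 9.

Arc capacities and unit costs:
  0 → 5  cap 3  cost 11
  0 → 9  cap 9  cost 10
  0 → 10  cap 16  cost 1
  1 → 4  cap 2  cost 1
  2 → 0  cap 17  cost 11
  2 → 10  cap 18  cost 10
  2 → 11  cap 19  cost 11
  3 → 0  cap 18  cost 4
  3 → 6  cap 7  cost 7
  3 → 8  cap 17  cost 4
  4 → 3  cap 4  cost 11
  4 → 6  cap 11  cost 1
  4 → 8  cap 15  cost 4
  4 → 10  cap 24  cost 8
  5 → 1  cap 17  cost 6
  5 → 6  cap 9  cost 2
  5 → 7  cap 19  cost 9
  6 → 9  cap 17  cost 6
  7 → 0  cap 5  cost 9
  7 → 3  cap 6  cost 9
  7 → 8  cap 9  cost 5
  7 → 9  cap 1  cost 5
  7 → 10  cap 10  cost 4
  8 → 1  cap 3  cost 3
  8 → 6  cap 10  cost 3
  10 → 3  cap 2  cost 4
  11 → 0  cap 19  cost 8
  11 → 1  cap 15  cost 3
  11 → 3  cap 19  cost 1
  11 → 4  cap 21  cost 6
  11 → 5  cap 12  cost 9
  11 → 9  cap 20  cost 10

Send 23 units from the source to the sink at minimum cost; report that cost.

shortest-cost path #1: 2→11→9 push 19 @ unit cost 21 (adds 399)
shortest-cost path #2: 2→0→9 push 4 @ unit cost 21 (adds 84)
total cost = 483

Minimum cost for 23 units: 483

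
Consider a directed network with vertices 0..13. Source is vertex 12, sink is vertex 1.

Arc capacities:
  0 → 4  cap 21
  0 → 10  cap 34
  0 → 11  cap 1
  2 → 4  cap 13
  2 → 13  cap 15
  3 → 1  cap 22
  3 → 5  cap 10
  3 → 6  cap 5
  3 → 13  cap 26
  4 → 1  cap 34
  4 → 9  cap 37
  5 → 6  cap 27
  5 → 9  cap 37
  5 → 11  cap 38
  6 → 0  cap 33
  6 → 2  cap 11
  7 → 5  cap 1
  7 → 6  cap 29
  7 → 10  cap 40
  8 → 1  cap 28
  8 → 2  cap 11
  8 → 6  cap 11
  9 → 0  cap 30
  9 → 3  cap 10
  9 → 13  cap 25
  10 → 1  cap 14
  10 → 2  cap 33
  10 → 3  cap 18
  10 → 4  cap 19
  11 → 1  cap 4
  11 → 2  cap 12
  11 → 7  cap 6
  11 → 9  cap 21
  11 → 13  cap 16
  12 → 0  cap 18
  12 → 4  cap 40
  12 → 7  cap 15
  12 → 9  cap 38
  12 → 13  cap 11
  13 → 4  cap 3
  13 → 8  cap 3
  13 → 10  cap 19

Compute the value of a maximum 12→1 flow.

augment #1: 12→4→1 bottleneck 34, total now 34
augment #2: 12→0→10→1 bottleneck 14, total now 48
augment #3: 12→0→11→1 bottleneck 1, total now 49
augment #4: 12→9→3→1 bottleneck 10, total now 59
augment #5: 12→13→8→1 bottleneck 3, total now 62
augment #6: 12→0→10→3→1 bottleneck 3, total now 65
augment #7: 12→7→5→11→1 bottleneck 1, total now 66
augment #8: 12→7→10→3→1 bottleneck 9, total now 75
augment #9: 12→7→10→3→5→11→1 bottleneck 2, total now 77

Maximum flow value: 77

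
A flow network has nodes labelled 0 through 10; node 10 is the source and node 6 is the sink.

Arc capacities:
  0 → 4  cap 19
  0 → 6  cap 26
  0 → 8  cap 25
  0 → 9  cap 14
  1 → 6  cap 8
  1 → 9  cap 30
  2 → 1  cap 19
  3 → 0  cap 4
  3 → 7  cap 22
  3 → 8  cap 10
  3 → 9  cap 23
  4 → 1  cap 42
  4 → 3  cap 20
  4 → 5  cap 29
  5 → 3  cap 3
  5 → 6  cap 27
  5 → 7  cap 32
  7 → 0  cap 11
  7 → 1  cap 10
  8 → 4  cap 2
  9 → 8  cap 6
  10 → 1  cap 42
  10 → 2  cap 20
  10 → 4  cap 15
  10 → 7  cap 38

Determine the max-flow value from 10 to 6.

Maximum flow value: 36

augment #1: 10→1→6 bottleneck 8, total now 8
augment #2: 10→4→5→6 bottleneck 15, total now 23
augment #3: 10→7→0→6 bottleneck 11, total now 34
augment #4: 10→1→9→8→4→5→6 bottleneck 2, total now 36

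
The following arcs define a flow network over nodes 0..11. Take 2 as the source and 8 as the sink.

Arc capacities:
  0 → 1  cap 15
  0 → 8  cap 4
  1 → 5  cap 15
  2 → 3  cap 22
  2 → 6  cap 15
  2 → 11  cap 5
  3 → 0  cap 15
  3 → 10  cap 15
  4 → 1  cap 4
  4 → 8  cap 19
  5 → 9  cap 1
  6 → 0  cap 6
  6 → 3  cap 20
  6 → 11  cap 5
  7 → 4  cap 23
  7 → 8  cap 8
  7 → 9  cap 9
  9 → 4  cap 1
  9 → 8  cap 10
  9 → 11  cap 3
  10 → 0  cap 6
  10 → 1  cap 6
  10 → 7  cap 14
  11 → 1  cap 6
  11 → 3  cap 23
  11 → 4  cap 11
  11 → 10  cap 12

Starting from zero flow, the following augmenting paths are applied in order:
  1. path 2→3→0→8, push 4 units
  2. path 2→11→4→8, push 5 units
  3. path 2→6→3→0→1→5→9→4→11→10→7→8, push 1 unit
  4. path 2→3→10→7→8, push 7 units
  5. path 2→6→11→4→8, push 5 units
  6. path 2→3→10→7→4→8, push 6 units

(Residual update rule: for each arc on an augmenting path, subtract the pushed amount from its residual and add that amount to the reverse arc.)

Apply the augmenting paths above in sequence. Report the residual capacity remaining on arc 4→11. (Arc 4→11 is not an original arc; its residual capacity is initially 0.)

after path 1 (2→3→0→8, push 4): res(4,11)=0
after path 2 (2→11→4→8, push 5): res(4,11)=5
after path 3 (2→6→3→0→1→5→9→4→11→10→7→8, push 1): res(4,11)=4
after path 4 (2→3→10→7→8, push 7): res(4,11)=4
after path 5 (2→6→11→4→8, push 5): res(4,11)=9
after path 6 (2→3→10→7→4→8, push 6): res(4,11)=9

Residual capacity of (4,11): 9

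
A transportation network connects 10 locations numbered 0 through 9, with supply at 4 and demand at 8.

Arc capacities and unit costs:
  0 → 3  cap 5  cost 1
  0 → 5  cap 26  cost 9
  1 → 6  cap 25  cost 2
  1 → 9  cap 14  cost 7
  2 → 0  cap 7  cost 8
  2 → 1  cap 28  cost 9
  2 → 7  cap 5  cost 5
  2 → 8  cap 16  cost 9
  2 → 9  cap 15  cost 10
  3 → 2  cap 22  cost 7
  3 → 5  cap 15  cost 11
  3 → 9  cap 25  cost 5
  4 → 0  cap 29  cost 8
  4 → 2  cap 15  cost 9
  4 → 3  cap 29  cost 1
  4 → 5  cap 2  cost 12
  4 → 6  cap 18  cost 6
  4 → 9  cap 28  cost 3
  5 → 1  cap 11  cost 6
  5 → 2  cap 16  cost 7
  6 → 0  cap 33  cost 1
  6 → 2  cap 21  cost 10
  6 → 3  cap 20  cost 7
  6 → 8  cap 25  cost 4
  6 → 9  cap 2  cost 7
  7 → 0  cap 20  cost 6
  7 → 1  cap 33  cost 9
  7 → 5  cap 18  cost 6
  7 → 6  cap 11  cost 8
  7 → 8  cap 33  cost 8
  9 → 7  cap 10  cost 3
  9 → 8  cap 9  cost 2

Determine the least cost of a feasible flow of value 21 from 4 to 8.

Minimum cost for 21 units: 165

shortest-cost path #1: 4→9→8 push 9 @ unit cost 5 (adds 45)
shortest-cost path #2: 4→6→8 push 12 @ unit cost 10 (adds 120)
total cost = 165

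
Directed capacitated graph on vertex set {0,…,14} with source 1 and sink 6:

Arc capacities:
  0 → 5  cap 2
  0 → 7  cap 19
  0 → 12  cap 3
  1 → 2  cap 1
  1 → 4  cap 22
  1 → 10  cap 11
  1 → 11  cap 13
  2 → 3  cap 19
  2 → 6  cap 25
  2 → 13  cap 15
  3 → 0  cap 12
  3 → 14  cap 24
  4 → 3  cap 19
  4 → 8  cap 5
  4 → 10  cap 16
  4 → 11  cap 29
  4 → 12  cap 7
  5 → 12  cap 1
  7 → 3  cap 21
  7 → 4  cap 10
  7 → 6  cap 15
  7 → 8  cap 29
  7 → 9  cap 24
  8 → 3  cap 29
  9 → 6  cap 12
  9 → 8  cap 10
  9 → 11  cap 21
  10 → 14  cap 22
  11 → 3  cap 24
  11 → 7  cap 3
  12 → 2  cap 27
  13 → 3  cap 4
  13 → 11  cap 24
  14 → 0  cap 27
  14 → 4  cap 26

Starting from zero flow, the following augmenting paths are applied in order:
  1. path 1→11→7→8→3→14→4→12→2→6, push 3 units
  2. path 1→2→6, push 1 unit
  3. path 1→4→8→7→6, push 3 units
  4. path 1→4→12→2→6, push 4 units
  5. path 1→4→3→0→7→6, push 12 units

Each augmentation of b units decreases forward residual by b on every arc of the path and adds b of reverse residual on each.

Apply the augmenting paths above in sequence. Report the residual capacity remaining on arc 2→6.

after path 1 (1→11→7→8→3→14→4→12→2→6, push 3): res(2,6)=22
after path 2 (1→2→6, push 1): res(2,6)=21
after path 3 (1→4→8→7→6, push 3): res(2,6)=21
after path 4 (1→4→12→2→6, push 4): res(2,6)=17
after path 5 (1→4→3→0→7→6, push 12): res(2,6)=17

Residual capacity of (2,6): 17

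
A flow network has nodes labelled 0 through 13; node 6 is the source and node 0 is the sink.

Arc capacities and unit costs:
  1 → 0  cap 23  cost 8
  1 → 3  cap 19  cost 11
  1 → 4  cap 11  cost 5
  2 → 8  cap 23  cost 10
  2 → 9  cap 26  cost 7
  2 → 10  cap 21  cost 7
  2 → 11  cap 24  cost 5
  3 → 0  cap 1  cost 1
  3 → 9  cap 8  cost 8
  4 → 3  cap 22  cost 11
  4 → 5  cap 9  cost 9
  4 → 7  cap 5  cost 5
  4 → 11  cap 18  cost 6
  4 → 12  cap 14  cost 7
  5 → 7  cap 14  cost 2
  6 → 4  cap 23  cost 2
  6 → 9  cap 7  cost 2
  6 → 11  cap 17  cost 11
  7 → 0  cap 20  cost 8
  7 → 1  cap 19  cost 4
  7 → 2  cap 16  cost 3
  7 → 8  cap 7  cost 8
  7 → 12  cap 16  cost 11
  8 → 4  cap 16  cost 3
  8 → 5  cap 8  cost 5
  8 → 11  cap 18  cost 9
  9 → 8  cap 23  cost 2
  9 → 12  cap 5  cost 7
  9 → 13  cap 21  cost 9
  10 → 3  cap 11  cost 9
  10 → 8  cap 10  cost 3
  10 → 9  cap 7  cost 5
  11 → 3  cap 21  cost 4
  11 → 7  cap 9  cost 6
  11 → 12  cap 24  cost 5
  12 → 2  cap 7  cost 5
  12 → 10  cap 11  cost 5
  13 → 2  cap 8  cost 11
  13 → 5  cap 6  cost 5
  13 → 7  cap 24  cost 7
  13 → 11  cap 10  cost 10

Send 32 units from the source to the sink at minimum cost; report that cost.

shortest-cost path #1: 6→4→11→3→0 push 1 @ unit cost 13 (adds 13)
shortest-cost path #2: 6→4→7→0 push 5 @ unit cost 15 (adds 75)
shortest-cost path #3: 6→9→8→5→7→0 push 7 @ unit cost 19 (adds 133)
shortest-cost path #4: 6→4→5→7→0 push 7 @ unit cost 21 (adds 147)
shortest-cost path #5: 6→4→11→7→0 push 1 @ unit cost 22 (adds 22)
shortest-cost path #6: 6→4→11→7→1→0 push 8 @ unit cost 26 (adds 208)
shortest-cost path #7: 6→4→5→8→9→13→7→1→0 push 1 @ unit cost 32 (adds 32)
shortest-cost path #8: 6→11→4→5→8→9→13→7→1→0 push 1 @ unit cost 35 (adds 35)
shortest-cost path #9: 6→11→4→12→10→8→9→13→7→1→0 push 1 @ unit cost 46 (adds 46)
total cost = 711

Minimum cost for 32 units: 711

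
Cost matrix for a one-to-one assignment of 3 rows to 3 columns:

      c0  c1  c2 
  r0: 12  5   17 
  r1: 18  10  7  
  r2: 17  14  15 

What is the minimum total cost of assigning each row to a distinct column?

Minimum assignment cost: 29

optimal assignment: row0→col1 (cost 5), row1→col2 (cost 7), row2→col0 (cost 17)
total = 5 + 7 + 17 = 29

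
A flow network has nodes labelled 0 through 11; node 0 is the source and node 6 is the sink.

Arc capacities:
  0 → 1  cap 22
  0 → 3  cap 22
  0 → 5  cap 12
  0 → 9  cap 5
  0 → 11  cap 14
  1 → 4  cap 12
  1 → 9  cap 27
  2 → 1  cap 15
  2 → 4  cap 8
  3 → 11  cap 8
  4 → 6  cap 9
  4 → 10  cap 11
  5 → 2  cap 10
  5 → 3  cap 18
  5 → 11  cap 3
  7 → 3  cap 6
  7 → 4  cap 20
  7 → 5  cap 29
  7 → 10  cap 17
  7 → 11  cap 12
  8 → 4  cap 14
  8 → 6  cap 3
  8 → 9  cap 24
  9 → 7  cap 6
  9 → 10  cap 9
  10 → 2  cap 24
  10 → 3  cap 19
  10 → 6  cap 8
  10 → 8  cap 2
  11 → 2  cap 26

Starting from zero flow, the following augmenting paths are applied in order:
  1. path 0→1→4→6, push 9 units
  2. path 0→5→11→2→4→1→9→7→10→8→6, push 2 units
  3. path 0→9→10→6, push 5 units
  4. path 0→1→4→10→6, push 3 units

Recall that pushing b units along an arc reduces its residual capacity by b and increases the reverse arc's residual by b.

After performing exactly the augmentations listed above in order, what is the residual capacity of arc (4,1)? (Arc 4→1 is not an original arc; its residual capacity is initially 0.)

Residual capacity of (4,1): 10

after path 1 (0→1→4→6, push 9): res(4,1)=9
after path 2 (0→5→11→2→4→1→9→7→10→8→6, push 2): res(4,1)=7
after path 3 (0→9→10→6, push 5): res(4,1)=7
after path 4 (0→1→4→10→6, push 3): res(4,1)=10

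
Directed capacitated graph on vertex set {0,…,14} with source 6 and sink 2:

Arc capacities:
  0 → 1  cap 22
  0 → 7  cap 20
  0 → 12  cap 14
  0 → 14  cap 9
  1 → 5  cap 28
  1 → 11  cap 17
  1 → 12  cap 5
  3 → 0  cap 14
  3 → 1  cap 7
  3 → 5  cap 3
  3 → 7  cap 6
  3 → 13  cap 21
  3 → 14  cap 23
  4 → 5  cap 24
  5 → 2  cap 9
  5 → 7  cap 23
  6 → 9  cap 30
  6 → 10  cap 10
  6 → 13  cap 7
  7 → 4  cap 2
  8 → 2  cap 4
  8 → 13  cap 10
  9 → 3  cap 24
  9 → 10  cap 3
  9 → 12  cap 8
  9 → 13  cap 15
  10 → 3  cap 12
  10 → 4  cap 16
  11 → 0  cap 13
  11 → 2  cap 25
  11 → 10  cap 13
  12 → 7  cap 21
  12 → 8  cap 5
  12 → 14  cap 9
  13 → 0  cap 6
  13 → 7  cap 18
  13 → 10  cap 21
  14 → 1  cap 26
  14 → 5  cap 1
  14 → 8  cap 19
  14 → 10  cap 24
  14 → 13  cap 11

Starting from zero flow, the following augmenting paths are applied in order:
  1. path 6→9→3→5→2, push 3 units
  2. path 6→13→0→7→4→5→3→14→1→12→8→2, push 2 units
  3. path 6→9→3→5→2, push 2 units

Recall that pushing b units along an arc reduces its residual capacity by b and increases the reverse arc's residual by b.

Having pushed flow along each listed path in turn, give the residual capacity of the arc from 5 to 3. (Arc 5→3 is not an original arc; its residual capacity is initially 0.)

Residual capacity of (5,3): 3

after path 1 (6→9→3→5→2, push 3): res(5,3)=3
after path 2 (6→13→0→7→4→5→3→14→1→12→8→2, push 2): res(5,3)=1
after path 3 (6→9→3→5→2, push 2): res(5,3)=3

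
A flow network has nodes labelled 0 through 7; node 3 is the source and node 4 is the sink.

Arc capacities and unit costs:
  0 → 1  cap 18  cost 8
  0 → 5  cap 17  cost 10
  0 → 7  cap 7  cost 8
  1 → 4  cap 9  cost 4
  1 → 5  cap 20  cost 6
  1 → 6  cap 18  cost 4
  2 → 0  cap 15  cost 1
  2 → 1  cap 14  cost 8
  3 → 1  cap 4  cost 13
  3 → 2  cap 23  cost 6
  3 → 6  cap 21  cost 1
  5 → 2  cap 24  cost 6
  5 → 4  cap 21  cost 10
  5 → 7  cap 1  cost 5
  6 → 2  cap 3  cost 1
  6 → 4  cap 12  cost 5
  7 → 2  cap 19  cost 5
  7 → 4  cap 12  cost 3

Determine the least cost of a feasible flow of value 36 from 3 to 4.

shortest-cost path #1: 3→6→4 push 12 @ unit cost 6 (adds 72)
shortest-cost path #2: 3→6→2→1→4 push 3 @ unit cost 14 (adds 42)
shortest-cost path #3: 3→1→4 push 4 @ unit cost 17 (adds 68)
shortest-cost path #4: 3→2→1→4 push 2 @ unit cost 18 (adds 36)
shortest-cost path #5: 3→2→0→7→4 push 7 @ unit cost 18 (adds 126)
shortest-cost path #6: 3→2→0→5→7→4 push 1 @ unit cost 25 (adds 25)
shortest-cost path #7: 3→2→0→5→4 push 7 @ unit cost 27 (adds 189)
total cost = 558

Minimum cost for 36 units: 558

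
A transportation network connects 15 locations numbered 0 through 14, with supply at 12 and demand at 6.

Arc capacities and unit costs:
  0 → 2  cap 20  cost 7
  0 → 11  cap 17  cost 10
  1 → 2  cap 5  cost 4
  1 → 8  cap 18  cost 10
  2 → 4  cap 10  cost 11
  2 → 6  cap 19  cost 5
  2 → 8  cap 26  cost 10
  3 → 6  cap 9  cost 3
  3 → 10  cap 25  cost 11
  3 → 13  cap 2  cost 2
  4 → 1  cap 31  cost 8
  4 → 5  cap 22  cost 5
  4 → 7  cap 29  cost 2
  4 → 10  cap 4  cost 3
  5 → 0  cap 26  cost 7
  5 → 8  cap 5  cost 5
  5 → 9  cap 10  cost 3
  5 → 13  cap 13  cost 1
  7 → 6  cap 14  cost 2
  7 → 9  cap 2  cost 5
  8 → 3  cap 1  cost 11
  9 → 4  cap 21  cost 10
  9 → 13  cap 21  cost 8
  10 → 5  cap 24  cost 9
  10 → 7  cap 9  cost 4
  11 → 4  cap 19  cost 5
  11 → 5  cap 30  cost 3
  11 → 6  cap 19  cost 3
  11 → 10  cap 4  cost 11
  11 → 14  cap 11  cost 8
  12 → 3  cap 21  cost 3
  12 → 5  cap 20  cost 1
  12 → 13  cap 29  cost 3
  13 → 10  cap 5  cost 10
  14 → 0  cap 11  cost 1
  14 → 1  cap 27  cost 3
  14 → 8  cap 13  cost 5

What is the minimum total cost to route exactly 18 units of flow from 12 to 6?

Minimum cost for 18 units: 216

shortest-cost path #1: 12→3→6 push 9 @ unit cost 6 (adds 54)
shortest-cost path #2: 12→5→9→4→7→6 push 9 @ unit cost 18 (adds 162)
total cost = 216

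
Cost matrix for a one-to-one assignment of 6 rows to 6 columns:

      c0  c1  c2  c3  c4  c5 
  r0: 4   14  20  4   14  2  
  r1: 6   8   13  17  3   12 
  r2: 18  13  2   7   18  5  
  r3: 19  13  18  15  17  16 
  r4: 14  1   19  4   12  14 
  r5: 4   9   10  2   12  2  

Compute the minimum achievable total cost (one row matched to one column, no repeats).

one of 2 optimal assignments: row0→col0 (cost 4), row1→col4 (cost 3), row2→col2 (cost 2), row3→col3 (cost 15), row4→col1 (cost 1), row5→col5 (cost 2)
total = 4 + 3 + 2 + 15 + 1 + 2 = 27

Minimum assignment cost: 27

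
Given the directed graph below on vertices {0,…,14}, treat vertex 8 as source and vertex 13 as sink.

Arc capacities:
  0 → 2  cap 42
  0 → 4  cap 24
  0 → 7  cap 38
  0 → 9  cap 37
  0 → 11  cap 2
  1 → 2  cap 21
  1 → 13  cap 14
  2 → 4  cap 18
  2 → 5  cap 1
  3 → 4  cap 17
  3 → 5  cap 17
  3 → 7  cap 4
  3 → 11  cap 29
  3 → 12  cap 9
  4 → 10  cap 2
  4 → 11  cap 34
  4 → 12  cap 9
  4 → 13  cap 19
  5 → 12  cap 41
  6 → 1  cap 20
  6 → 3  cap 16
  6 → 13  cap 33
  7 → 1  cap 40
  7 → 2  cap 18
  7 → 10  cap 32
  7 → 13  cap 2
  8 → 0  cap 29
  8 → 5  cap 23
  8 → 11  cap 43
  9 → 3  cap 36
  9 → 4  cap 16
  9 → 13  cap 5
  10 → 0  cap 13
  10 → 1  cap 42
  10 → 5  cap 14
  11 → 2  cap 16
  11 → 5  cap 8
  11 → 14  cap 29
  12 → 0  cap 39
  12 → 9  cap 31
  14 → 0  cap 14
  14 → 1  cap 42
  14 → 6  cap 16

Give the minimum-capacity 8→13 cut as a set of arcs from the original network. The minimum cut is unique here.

augment #1: 8→0→4→13 push 19
augment #2: 8→0→7→13 push 2
augment #3: 8→0→9→13 push 5
augment #4: 8→0→7→1→13 push 3
augment #5: 8→11→14→1→13 push 11
augment #6: 8→11→14→6→13 push 16
max flow = 56; residual-reachable set from 8 gives S-side
cut edges (S→T): {(1,13), (4,13), (7,13), (9,13), (14,6)} total cap 56

Min-cut arcs: {(1,13), (4,13), (7,13), (9,13), (14,6)} (total capacity 56)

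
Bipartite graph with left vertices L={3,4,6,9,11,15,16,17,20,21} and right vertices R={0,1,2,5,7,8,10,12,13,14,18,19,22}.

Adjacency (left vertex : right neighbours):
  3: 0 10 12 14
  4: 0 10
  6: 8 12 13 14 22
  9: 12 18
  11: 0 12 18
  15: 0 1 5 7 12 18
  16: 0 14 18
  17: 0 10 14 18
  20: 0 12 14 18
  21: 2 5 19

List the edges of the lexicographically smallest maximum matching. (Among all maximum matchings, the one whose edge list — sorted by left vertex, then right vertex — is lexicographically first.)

Lex-smallest maximum matching: {(3,0), (4,10), (6,8), (9,12), (11,18), (15,1), (16,14), (21,2)}

|M| = 8 (so the lex-smallest maximum matching has 8 edges)
process left vertices in ascending order; for each, take the smallest-labelled available neighbour that still permits 8 edges overall, or leave it unmatched if none does
lex-smallest matching: {3-0, 4-10, 6-8, 9-12, 11-18, 15-1, 16-14, 21-2}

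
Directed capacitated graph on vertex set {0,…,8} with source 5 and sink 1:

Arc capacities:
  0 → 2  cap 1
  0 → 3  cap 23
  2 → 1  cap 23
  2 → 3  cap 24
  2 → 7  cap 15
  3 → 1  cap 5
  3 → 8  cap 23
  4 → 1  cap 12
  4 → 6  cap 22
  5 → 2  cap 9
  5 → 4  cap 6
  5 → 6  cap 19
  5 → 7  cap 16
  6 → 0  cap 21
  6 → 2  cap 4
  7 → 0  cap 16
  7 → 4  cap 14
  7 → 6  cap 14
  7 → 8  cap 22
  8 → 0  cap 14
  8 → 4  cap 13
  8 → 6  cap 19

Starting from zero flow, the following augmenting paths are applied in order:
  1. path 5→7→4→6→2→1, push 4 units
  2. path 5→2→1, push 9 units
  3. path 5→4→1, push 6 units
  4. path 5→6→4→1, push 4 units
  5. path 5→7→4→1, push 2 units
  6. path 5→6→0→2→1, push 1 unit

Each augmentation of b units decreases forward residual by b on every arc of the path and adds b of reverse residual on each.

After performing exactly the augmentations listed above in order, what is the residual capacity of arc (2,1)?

Residual capacity of (2,1): 9

after path 1 (5→7→4→6→2→1, push 4): res(2,1)=19
after path 2 (5→2→1, push 9): res(2,1)=10
after path 3 (5→4→1, push 6): res(2,1)=10
after path 4 (5→6→4→1, push 4): res(2,1)=10
after path 5 (5→7→4→1, push 2): res(2,1)=10
after path 6 (5→6→0→2→1, push 1): res(2,1)=9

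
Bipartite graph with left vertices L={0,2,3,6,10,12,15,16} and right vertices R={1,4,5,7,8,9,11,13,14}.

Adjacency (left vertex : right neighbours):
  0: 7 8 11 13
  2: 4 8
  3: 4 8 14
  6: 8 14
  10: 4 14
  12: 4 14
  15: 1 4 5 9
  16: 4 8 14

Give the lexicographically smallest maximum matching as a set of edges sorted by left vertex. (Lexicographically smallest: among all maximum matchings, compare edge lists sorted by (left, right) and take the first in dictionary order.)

|M| = 5 (so the lex-smallest maximum matching has 5 edges)
process left vertices in ascending order; for each, take the smallest-labelled available neighbour that still permits 5 edges overall, or leave it unmatched if none does
lex-smallest matching: {0-7, 2-4, 3-8, 6-14, 15-1}

Lex-smallest maximum matching: {(0,7), (2,4), (3,8), (6,14), (15,1)}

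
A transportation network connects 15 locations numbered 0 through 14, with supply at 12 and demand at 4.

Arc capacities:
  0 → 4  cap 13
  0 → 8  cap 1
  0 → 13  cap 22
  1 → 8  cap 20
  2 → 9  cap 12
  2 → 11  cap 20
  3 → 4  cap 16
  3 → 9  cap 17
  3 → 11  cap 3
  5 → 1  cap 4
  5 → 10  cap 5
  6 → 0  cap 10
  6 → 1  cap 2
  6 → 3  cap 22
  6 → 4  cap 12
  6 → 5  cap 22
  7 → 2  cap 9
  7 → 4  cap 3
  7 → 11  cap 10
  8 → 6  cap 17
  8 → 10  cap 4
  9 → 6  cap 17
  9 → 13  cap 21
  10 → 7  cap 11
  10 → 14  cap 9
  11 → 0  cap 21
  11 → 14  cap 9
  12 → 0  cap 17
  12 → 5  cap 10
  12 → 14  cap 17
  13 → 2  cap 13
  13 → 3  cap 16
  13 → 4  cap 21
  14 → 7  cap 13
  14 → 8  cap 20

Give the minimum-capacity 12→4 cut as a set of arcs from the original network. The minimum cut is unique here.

augment #1: 12→0→4 push 13
augment #2: 12→0→13→4 push 4
augment #3: 12→14→7→4 push 3
augment #4: 12→14→8→6→4 push 12
augment #5: 12→14→8→6→3→4 push 2
augment #6: 12→5→1→8→6→3→4 push 3
augment #7: 12→5→10→7→2→9→13→4 push 5
augment #8: 12→5→1→8→10→7→2→9→13→4 push 1
max flow = 43; residual-reachable set from 12 gives S-side
cut edges (S→T): {(5,1), (5,10), (12,0), (12,14)} total cap 43

Min-cut arcs: {(5,1), (5,10), (12,0), (12,14)} (total capacity 43)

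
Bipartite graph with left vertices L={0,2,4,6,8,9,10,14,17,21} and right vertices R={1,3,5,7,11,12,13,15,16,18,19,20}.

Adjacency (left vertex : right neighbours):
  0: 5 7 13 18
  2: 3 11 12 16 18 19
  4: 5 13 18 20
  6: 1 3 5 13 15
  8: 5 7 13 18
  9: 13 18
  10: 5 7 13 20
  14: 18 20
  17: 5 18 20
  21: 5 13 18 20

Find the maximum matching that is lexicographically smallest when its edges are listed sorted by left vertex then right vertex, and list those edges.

Lex-smallest maximum matching: {(0,5), (2,3), (4,13), (6,1), (8,7), (9,18), (10,20)}

|M| = 7 (so the lex-smallest maximum matching has 7 edges)
process left vertices in ascending order; for each, take the smallest-labelled available neighbour that still permits 7 edges overall, or leave it unmatched if none does
lex-smallest matching: {0-5, 2-3, 4-13, 6-1, 8-7, 9-18, 10-20}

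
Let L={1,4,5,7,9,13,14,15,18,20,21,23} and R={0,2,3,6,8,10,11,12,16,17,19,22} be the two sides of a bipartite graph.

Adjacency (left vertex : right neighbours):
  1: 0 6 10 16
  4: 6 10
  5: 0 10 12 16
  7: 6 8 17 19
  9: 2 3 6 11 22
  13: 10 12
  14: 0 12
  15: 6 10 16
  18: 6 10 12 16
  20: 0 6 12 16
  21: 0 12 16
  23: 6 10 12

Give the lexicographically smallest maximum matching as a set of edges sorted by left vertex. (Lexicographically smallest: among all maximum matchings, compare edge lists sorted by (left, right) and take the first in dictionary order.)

|M| = 7 (so the lex-smallest maximum matching has 7 edges)
process left vertices in ascending order; for each, take the smallest-labelled available neighbour that still permits 7 edges overall, or leave it unmatched if none does
lex-smallest matching: {1-0, 4-6, 5-10, 7-8, 9-2, 13-12, 15-16}

Lex-smallest maximum matching: {(1,0), (4,6), (5,10), (7,8), (9,2), (13,12), (15,16)}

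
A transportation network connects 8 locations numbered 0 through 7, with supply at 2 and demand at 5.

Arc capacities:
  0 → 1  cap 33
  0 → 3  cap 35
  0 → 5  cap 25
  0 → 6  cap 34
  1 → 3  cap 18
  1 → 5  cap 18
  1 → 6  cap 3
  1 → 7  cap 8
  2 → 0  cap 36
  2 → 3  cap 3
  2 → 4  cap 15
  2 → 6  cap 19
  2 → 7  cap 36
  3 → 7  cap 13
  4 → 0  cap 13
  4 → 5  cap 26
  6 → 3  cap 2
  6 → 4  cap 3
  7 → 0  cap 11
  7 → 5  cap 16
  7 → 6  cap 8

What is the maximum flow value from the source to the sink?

augment #1: 2→0→5 bottleneck 25, total now 25
augment #2: 2→4→5 bottleneck 15, total now 40
augment #3: 2→7→5 bottleneck 16, total now 56
augment #4: 2→0→1→5 bottleneck 11, total now 67
augment #5: 2→6→4→5 bottleneck 3, total now 70
augment #6: 2→7→0→1→5 bottleneck 7, total now 77

Maximum flow value: 77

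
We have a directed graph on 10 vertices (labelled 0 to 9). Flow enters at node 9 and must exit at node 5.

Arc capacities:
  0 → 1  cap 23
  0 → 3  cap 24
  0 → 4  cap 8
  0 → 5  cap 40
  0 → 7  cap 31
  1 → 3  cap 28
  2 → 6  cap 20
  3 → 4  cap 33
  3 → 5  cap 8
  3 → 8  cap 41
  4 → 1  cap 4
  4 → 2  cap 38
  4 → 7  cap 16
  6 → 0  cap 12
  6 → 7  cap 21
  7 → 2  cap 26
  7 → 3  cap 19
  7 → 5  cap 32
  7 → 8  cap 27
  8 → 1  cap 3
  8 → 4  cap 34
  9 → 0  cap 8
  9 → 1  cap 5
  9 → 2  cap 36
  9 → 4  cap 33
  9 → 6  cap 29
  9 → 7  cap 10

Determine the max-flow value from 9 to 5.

Maximum flow value: 60

augment #1: 9→0→5 bottleneck 8, total now 8
augment #2: 9→7→5 bottleneck 10, total now 18
augment #3: 9→1→3→5 bottleneck 5, total now 23
augment #4: 9→4→7→5 bottleneck 16, total now 39
augment #5: 9→6→0→5 bottleneck 12, total now 51
augment #6: 9→6→7→5 bottleneck 6, total now 57
augment #7: 9→4→1→3→5 bottleneck 3, total now 60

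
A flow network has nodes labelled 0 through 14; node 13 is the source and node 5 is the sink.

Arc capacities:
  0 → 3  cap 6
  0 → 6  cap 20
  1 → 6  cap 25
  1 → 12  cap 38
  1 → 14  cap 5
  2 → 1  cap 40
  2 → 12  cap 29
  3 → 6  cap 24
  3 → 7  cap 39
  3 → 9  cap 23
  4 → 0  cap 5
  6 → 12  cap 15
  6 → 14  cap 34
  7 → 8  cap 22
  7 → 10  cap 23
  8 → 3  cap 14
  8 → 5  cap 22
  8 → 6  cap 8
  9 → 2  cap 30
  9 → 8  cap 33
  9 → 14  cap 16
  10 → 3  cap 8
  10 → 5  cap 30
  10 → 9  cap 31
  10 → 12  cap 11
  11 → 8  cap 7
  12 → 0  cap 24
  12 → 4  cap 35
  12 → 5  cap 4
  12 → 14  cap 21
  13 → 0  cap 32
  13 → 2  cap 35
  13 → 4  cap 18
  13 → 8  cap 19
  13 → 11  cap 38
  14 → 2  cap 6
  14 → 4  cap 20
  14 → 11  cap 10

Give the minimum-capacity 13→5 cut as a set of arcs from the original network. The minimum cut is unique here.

augment #1: 13→8→5 push 19
augment #2: 13→2→12→5 push 4
augment #3: 13→11→8→5 push 3
augment #4: 13→0→3→7→10→5 push 6
augment #5: 13→11→8→3→7→10→5 push 4
max flow = 36; residual-reachable set from 13 gives S-side
cut edges (S→T): {(0,3), (11,8), (12,5), (13,8)} total cap 36

Min-cut arcs: {(0,3), (11,8), (12,5), (13,8)} (total capacity 36)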